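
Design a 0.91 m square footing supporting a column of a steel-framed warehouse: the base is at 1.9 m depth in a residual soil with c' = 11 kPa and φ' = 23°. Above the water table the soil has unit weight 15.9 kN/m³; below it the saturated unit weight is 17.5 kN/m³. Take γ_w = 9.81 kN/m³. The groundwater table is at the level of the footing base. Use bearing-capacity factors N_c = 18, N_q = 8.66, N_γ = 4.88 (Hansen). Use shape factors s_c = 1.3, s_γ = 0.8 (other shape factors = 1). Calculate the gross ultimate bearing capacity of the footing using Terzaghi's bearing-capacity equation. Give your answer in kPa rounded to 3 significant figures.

q = γ·D_f = 15.9 × 1.9 = 30.21 kPa.
For the ½γBN_γ term take γ' = 17.5 − 9.81 = 7.69 kN/m³ (soil below base is submerged).
c·N_c·s_c = 11 × 18 × 1.3 = 257.4 kPa
q·N_q = 30.21 × 8.66 = 261.62 kPa
0.5·γ·B·N_γ·s_γ = 0.5 × 7.69 × 0.91 × 4.88 × 0.8 = 13.66 kPa
q_ult = 257.4 + 261.62 + 13.66 = 532.68 kPa.

q_ult ≈ 533 kPa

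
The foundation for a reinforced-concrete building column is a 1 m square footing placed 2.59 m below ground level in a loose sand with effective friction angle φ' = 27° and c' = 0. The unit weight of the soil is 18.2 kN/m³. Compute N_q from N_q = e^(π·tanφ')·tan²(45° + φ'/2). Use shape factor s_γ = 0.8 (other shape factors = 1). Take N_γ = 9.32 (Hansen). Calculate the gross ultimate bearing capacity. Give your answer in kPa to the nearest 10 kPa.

q_ult ≈ 690 kPa

tan27° = 0.5095, so N_q = e^(π×0.5095)·tan²(58.5°) = 4.957 × 2.663 = 13.2.
q = γ·D_f = 18.2 × 2.59 = 47.138 kPa.
q·N_q = 47.138 × 13.199 = 622.18 kPa
0.5·γ·B·N_γ·s_γ = 0.5 × 18.2 × 1 × 9.32 × 0.8 = 67.85 kPa
q_ult = 622.18 + 67.85 = 690.03 kPa.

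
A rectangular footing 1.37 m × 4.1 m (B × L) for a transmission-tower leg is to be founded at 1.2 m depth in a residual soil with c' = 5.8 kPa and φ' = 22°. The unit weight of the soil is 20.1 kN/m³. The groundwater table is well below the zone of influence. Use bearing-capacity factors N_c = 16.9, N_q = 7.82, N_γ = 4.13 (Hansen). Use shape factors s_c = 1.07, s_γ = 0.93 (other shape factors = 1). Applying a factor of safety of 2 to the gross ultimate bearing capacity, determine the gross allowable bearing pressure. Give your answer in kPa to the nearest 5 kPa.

q = γ·D_f = 20.1 × 1.2 = 24.12 kPa.
c·N_c·s_c = 5.8 × 16.9 × 1.07 = 104.88 kPa
q·N_q = 24.12 × 7.82 = 188.62 kPa
0.5·γ·B·N_γ·s_γ = 0.5 × 20.1 × 1.37 × 4.13 × 0.93 = 52.883 kPa
q_ult = 104.88 + 188.62 + 52.883 = 346.38 kPa.
q_all = q_ult / FS = 346.38 / 2 = 173.19 kPa.

q_all ≈ 175 kPa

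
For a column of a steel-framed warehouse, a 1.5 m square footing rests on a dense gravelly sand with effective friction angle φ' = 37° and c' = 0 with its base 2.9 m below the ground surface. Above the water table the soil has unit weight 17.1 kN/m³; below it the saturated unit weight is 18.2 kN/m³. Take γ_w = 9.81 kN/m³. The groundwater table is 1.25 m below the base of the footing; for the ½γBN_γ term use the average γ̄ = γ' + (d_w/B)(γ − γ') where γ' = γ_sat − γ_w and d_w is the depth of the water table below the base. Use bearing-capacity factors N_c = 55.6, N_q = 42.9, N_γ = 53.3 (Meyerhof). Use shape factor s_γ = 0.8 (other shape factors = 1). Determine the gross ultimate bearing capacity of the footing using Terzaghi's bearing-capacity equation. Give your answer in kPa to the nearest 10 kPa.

q_ult ≈ 2630 kPa

Effective surcharge at the founding depth q = γ·D_f = 17.1 × 2.9 = 49.59 kPa.
With d_w = 1.25 m < B, γ̄ = 8.39 + (1.25/1.5) × (17.1 − 8.39) = 15.648 kN/m³.
q_ult = q·N_q + 0.5·γ·B·N_γ·s_γ
     = 49.59 × 42.9 + 0.5 × 15.648 × 1.5 × 53.3 × 0.8
     = 2127.4 + 500.43 = 2627.8 kPa.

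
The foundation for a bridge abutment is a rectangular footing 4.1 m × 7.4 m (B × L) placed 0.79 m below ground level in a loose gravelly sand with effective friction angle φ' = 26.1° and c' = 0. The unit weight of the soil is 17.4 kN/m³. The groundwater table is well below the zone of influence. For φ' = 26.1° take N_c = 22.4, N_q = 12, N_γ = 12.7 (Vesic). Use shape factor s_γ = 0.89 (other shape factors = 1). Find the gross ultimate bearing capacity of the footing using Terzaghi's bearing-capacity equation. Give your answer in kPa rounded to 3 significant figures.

Effective surcharge at the founding depth q = γ·D_f = 17.4 × 0.79 = 13.746 kPa.
q_ult = q·N_q + 0.5·γ·B·N_γ·s_γ
     = 13.746 × 12 + 0.5 × 17.4 × 4.1 × 12.7 × 0.89
     = 164.95 + 403.18 = 568.13 kPa.

q_ult ≈ 568 kPa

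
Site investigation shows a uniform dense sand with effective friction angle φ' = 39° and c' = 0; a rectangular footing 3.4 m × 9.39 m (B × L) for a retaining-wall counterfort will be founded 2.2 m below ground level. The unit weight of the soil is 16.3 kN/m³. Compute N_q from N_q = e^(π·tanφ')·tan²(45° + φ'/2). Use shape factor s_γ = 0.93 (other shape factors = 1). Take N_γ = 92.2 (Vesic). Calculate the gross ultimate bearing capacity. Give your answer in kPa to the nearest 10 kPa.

tan39° = 0.8098, so N_q = e^(π×0.8098)·tan²(64.5°) = 12.731 × 4.395 = 55.96.
Effective surcharge at the founding depth q = γ·D_f = 16.3 × 2.2 = 35.86 kPa.
q_ult = q·N_q + 0.5·γ·B·N_γ·s_γ
     = 35.86 × 55.957 + 0.5 × 16.3 × 3.4 × 92.2 × 0.93
     = 2006.6 + 2376 = 4382.7 kPa.

q_ult ≈ 4380 kPa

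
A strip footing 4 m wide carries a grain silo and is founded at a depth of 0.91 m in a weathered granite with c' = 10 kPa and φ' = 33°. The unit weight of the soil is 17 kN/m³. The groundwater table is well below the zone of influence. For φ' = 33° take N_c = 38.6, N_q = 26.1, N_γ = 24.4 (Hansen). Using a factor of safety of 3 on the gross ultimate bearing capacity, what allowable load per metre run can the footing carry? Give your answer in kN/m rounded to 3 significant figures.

Effective surcharge at the founding depth q = γ·D_f = 17 × 0.91 = 15.47 kPa.
q_ult = c·N_c + q·N_q + 0.5·γ·B·N_γ
     = 10 × 38.6 + 15.47 × 26.1 + 0.5 × 17 × 4 × 24.4
     = 386 + 403.77 + 829.6 = 1619.4 kPa.
Gross allowable pressure q_all = 1619.4 / 3 = 539.79 kPa.
Allowable wall load = q_all × B = 539.79 × 4 = 2159.2 kN per metre run.

≈ 2160 kN/m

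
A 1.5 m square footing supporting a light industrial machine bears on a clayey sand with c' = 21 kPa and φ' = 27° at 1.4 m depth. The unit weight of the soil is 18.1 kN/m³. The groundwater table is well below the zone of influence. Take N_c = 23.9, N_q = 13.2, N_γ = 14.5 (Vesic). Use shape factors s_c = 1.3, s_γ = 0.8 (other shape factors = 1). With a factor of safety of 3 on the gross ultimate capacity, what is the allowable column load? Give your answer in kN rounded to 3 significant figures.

P_all ≈ 858 kN

Effective surcharge at the founding depth q = γ·D_f = 18.1 × 1.4 = 25.34 kPa.
q_ult = c·N_c·s_c + q·N_q + 0.5·γ·B·N_γ·s_γ
     = 21 × 23.9 × 1.3 + 25.34 × 13.2 + 0.5 × 18.1 × 1.5 × 14.5 × 0.8
     = 652.47 + 334.49 + 157.47 = 1144.4 kPa.
Gross allowable pressure q_all = 1144.4 / 3 = 381.48 kPa.
Footing area = 2.25 m², so allowable column load = 381.48 × 2.25 = 858.32 kN.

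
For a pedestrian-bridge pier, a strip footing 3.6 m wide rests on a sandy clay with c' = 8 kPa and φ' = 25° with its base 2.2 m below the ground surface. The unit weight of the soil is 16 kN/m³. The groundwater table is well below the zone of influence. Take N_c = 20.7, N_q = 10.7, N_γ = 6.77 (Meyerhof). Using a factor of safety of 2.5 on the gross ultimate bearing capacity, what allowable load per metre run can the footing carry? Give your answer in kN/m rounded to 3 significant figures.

≈ 1060 kN/m

Effective surcharge at the founding depth q = γ·D_f = 16 × 2.2 = 35.2 kPa.
q_ult = c·N_c + q·N_q + 0.5·γ·B·N_γ
     = 8 × 20.7 + 35.2 × 10.7 + 0.5 × 16 × 3.6 × 6.77
     = 165.6 + 376.64 + 194.98 = 737.22 kPa.
Gross allowable pressure q_all = 737.22 / 2.5 = 294.89 kPa.
Allowable wall load = q_all × B = 294.89 × 3.6 = 1061.6 kN per metre run.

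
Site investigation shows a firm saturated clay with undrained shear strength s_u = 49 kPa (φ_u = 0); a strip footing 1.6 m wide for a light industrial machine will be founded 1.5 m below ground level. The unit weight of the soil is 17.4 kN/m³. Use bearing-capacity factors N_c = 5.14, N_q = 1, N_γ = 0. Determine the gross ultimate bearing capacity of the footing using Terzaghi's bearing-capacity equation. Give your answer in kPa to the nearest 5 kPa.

q_ult ≈ 280 kPa

q = γ·D_f = 17.4 × 1.5 = 26.1 kPa.
c·N_c = 49 × 5.14 = 251.86 kPa
q·N_q = 26.1 × 1 = 26.1 kPa
q_ult = 251.86 + 26.1 = 277.96 kPa.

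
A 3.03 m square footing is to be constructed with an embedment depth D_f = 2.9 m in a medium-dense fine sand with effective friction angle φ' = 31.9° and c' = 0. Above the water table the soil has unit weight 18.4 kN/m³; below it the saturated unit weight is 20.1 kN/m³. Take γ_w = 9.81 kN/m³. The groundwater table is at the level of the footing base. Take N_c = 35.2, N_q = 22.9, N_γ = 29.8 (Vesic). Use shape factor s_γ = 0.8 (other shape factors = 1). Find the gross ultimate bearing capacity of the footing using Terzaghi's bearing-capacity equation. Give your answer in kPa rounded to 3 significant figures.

Effective surcharge at the founding depth q = γ·D_f = 18.4 × 2.9 = 53.36 kPa.
The water table coincides with the base, so in the self-weight term γ → γ' = 10.29 kN/m³.
q_ult = q·N_q + 0.5·γ·B·N_γ·s_γ
     = 53.36 × 22.9 + 0.5 × 10.29 × 3.03 × 29.8 × 0.8
     = 1221.9 + 371.65 = 1593.6 kPa.

q_ult ≈ 1590 kPa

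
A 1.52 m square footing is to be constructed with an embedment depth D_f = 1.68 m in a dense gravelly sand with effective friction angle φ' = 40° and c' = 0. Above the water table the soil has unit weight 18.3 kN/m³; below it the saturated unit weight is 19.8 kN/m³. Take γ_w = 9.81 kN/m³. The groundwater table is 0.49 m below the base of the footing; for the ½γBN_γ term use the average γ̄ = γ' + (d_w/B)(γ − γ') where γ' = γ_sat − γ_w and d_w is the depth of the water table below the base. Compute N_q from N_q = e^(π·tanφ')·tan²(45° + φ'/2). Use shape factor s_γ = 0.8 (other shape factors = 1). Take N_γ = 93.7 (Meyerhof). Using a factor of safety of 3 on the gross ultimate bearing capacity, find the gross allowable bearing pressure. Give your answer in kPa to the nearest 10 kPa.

q_all ≈ 900 kPa

N_q = e^(π·tan40°)·tan²(65°) = 64.2.
Effective surcharge at the founding depth q = γ·D_f = 18.3 × 1.68 = 30.744 kPa.
With d_w = 0.49 m < B, γ̄ = 9.99 + (0.49/1.52) × (18.3 − 9.99) = 12.669 kN/m³.
q_ult = q·N_q + 0.5·γ·B·N_γ·s_γ
     = 30.744 × 64.195 + 0.5 × 12.669 × 1.52 × 93.7 × 0.8
     = 1973.6 + 721.74 = 2695.4 kPa.
q_all = 2695.4 / 3 = 898.45 kPa.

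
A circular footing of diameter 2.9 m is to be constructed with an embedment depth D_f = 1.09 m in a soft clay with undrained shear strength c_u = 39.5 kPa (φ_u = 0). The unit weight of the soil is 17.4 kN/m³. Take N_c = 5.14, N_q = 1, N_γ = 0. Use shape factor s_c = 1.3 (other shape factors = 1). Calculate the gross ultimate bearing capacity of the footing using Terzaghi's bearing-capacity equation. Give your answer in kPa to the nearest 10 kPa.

Effective surcharge at the founding depth q = γ·D_f = 17.4 × 1.09 = 18.966 kPa.
q_ult = c·N_c·s_c + q·N_q
     = 39.5 × 5.14 × 1.3 + 18.966 × 1
     = 263.94 + 18.966 = 282.91 kPa.

q_ult ≈ 280 kPa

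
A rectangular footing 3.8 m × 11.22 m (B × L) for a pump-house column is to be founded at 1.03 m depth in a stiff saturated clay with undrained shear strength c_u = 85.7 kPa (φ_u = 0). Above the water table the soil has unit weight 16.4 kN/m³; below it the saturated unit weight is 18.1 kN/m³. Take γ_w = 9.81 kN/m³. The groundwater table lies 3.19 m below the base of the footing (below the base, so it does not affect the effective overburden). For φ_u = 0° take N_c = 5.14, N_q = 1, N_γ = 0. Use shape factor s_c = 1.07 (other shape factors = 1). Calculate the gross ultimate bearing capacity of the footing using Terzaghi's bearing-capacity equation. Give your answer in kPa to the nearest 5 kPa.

q_ult ≈ 490 kPa

q = γ·D_f = 16.4 × 1.03 = 16.892 kPa.
c·N_c·s_c = 85.7 × 5.14 × 1.07 = 471.33 kPa
q·N_q = 16.892 × 1 = 16.892 kPa
q_ult = 471.33 + 16.892 = 488.22 kPa.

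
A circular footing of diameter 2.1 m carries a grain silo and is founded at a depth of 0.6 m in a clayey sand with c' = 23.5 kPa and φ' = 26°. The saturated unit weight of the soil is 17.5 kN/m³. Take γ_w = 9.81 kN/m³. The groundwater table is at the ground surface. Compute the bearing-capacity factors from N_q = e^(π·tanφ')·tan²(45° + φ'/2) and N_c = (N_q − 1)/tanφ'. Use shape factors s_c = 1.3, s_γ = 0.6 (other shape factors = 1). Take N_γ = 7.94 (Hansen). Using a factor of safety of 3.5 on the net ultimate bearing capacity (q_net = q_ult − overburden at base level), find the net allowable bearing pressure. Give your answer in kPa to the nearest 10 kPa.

N_q = e^(π·tan26°)·tan²(58°) = 11.85; N_c = (N_q − 1)/tanφ' = 22.25.
Water table at ground surface, so effective unit weight γ' = 17.5 − 9.81 = 7.69 kN/m³ is used throughout; overburden q = 7.69 × 0.6 = 4.614 kPa; the same γ' applies in the ½γBN_γ term.
Cohesion term c·N_c·s_c = 23.5 × 22.254 × 1.3 = 679.87 kPa; surcharge term q·N_q = 4.614 × 11.854 = 54.695 kPa; self-weight term 0.5·γ·B·N_γ·s_γ = 0.5 × 7.69 × 2.1 × 7.94 × 0.6 = 38.467 kPa.
q_ult = 679.87 + 54.695 + 38.467 = 773.03 kPa.
q_net = 773.03 − 4.614 = 768.42 kPa.
q_all(net) = 768.42 / 3.5 = 219.55 kPa.

q_all(net) ≈ 220 kPa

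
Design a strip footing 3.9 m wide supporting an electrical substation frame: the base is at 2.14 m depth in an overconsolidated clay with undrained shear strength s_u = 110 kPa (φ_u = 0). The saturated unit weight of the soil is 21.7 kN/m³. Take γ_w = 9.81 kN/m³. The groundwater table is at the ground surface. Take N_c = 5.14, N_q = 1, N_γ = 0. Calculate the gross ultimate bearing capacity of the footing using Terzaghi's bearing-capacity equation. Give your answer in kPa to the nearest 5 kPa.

With the water table at the surface the whole profile is submerged: γ' = 21.7 − 9.81 = 11.89 kN/m³, so q = γ'·D_f = 25.445 kPa.
q_ult = c·N_c + q·N_q
     = 110 × 5.14 + 25.445 × 1
     = 565.4 + 25.445 = 590.84 kPa.

q_ult ≈ 590 kPa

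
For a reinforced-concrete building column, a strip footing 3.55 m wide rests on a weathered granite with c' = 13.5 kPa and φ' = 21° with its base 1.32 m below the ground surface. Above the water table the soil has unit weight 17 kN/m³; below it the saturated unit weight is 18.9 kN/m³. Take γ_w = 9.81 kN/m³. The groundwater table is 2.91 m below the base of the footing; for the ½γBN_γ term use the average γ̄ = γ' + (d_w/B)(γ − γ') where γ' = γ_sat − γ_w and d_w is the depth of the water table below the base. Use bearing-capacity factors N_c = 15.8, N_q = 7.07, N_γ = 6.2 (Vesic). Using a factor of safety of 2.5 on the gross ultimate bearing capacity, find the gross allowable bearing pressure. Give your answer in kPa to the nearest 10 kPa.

q_all ≈ 220 kPa

Effective surcharge at the founding depth q = γ·D_f = 17 × 1.32 = 22.44 kPa.
With d_w = 2.91 m < B, γ̄ = 9.09 + (2.91/3.55) × (17 − 9.09) = 15.574 kN/m³.
q_ult = c·N_c + q·N_q + 0.5·γ·B·N_γ
     = 13.5 × 15.8 + 22.44 × 7.07 + 0.5 × 15.574 × 3.55 × 6.2
     = 213.3 + 158.65 + 171.39 = 543.34 kPa.
q_all = 543.34 / 2.5 = 217.34 kPa.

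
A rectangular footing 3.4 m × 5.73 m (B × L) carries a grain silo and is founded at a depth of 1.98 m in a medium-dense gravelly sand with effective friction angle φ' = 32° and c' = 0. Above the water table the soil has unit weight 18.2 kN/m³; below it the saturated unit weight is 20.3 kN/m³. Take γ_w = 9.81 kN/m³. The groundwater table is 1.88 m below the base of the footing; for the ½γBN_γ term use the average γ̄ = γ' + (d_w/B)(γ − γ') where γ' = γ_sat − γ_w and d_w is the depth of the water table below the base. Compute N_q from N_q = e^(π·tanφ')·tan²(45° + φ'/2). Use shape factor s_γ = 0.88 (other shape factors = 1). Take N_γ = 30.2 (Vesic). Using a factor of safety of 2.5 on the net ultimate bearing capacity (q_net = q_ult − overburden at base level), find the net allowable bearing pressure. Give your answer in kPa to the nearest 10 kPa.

N_q = e^(π·tan32°)·tan²(61°) = 23.18.
Effective surcharge at the founding depth q = γ·D_f = 18.2 × 1.98 = 36.036 kPa.
With d_w = 1.88 m < B, γ̄ = 10.49 + (1.88/3.4) × (18.2 − 10.49) = 14.753 kN/m³.
q_ult = q·N_q + 0.5·γ·B·N_γ·s_γ
     = 36.036 × 23.177 + 0.5 × 14.753 × 3.4 × 30.2 × 0.88
     = 835.2 + 666.54 = 1501.7 kPa.
q_net = 1501.7 − 36.036 = 1465.7 kPa.
q_all(net) = 1465.7 / 2.5 = 586.28 kPa.

q_all(net) ≈ 590 kPa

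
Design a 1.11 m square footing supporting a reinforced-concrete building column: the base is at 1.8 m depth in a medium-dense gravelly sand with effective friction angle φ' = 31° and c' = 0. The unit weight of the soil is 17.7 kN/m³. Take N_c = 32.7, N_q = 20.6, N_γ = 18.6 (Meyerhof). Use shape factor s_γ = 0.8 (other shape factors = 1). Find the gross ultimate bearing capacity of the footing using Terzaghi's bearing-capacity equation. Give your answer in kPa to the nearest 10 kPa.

Overburden at base level: q = 17.7 × 1.8 = 31.86 kPa.
Surcharge term q·N_q = 31.86 × 20.6 = 656.32 kPa; self-weight term 0.5·γ·B·N_γ·s_γ = 0.5 × 17.7 × 1.11 × 18.6 × 0.8 = 146.17 kPa.
q_ult = 656.32 + 146.17 = 802.49 kPa.

q_ult ≈ 800 kPa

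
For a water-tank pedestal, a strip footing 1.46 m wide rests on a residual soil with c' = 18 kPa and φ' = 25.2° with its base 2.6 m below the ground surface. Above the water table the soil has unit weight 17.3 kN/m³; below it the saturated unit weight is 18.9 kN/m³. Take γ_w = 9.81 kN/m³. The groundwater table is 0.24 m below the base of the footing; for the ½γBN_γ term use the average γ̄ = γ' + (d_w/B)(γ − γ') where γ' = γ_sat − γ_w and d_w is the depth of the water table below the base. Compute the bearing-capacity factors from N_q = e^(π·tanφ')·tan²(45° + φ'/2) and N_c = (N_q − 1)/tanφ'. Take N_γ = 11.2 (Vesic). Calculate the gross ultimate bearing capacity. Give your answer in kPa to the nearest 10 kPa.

q_ult ≈ 950 kPa

tan25.2° = 0.4706, so N_q = e^(π×0.4706)·tan²(57.6°) = 4.386 × 2.483 = 10.89.
N_c = (10.89 − 1)/tan25.2° = 21.02.
Effective surcharge at the founding depth q = γ·D_f = 17.3 × 2.6 = 44.98 kPa.
With d_w = 0.24 m < B, γ̄ = 9.09 + (0.24/1.46) × (17.3 − 9.09) = 10.44 kN/m³.
q_ult = c·N_c + q·N_q + 0.5·γ·B·N_γ
     = 18 × 21.016 + 44.98 × 10.889 + 0.5 × 10.44 × 1.46 × 11.2
     = 378.29 + 489.8 + 85.354 = 953.44 kPa.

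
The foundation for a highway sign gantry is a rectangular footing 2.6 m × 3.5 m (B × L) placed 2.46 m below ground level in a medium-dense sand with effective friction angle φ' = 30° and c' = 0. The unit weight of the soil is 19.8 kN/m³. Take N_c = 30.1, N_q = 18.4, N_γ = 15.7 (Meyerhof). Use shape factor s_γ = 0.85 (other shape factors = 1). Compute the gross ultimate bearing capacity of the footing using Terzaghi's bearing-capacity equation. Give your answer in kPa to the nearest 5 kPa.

Overburden at base level: q = 19.8 × 2.46 = 48.708 kPa.
Surcharge term q·N_q = 48.708 × 18.4 = 896.23 kPa; self-weight term 0.5·γ·B·N_γ·s_γ = 0.5 × 19.8 × 2.6 × 15.7 × 0.85 = 343.5 kPa.
q_ult = 896.23 + 343.5 = 1239.7 kPa.

q_ult ≈ 1240 kPa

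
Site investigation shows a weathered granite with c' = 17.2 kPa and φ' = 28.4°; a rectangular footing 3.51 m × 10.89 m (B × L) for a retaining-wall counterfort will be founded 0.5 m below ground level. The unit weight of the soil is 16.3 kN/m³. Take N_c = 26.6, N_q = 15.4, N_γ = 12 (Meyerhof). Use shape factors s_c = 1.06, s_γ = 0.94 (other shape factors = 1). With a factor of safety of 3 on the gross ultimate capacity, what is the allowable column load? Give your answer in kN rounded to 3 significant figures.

P_all ≈ 11900 kN

Effective surcharge at the founding depth q = γ·D_f = 16.3 × 0.5 = 8.15 kPa.
q_ult = c·N_c·s_c + q·N_q + 0.5·γ·B·N_γ·s_γ
     = 17.2 × 26.6 × 1.06 + 8.15 × 15.4 + 0.5 × 16.3 × 3.51 × 12 × 0.94
     = 484.97 + 125.51 + 322.68 = 933.16 kPa.
Gross allowable pressure q_all = 933.16 / 3 = 311.05 kPa.
Footing area = 38.2239 m², so allowable column load = 311.05 × 38.2239 = 11890 kN.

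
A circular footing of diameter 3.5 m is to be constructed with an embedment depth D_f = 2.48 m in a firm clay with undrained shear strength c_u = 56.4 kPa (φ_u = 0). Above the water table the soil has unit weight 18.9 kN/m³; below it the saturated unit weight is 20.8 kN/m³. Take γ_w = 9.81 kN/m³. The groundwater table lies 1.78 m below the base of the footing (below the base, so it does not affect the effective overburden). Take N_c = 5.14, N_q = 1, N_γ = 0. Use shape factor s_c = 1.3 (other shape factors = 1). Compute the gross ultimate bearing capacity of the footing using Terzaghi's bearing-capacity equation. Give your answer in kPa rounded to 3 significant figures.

Overburden at base level: q = 18.9 × 2.48 = 46.872 kPa.
Cohesion term c·N_c·s_c = 56.4 × 5.14 × 1.3 = 376.86 kPa; surcharge term q·N_q = 46.872 × 1 = 46.872 kPa.
q_ult = 376.86 + 46.872 = 423.74 kPa.

q_ult ≈ 424 kPa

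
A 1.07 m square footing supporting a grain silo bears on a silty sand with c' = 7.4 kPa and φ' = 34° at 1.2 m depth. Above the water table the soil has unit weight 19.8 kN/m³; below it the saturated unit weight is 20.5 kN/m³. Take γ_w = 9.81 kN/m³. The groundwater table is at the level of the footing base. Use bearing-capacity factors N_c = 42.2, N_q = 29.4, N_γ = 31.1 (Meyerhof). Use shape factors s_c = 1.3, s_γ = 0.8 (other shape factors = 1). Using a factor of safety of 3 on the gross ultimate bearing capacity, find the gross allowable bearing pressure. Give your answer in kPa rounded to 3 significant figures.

Effective surcharge at the founding depth q = γ·D_f = 19.8 × 1.2 = 23.76 kPa.
The water table coincides with the base, so in the self-weight term γ → γ' = 10.69 kN/m³.
q_ult = c·N_c·s_c + q·N_q + 0.5·γ·B·N_γ·s_γ
     = 7.4 × 42.2 × 1.3 + 23.76 × 29.4 + 0.5 × 10.69 × 1.07 × 31.1 × 0.8
     = 405.96 + 698.54 + 142.29 = 1246.8 kPa.
q_all = 1246.8 / 3 = 415.6 kPa.

q_all ≈ 416 kPa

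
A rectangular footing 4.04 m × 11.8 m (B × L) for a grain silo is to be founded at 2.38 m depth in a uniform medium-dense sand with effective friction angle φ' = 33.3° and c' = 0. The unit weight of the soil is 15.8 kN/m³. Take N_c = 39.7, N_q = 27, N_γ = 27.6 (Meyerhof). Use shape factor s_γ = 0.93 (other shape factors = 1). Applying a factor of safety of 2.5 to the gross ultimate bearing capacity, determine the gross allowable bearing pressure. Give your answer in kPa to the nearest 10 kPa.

q = γ·D_f = 15.8 × 2.38 = 37.604 kPa.
q·N_q = 37.604 × 27 = 1015.3 kPa
0.5·γ·B·N_γ·s_γ = 0.5 × 15.8 × 4.04 × 27.6 × 0.93 = 819.22 kPa
q_ult = 1015.3 + 819.22 = 1834.5 kPa.
q_all = q_ult / FS = 1834.5 / 2.5 = 733.81 kPa.

q_all ≈ 730 kPa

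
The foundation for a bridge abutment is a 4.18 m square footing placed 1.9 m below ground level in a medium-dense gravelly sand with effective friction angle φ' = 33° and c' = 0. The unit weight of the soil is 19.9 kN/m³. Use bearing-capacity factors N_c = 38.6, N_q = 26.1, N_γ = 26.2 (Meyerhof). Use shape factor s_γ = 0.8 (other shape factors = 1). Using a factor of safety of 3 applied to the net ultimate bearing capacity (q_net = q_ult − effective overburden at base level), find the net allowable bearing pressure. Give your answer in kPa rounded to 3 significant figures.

q_all(net) ≈ 607 kPa

Overburden at base level: q = 19.9 × 1.9 = 37.81 kPa.
Surcharge term q·N_q = 37.81 × 26.1 = 986.84 kPa; self-weight term 0.5·γ·B·N_γ·s_γ = 0.5 × 19.9 × 4.18 × 26.2 × 0.8 = 871.75 kPa.
q_ult = 986.84 + 871.75 = 1858.6 kPa.
Net ultimate: q_net = 1858.6 − 37.81 = 1820.8 kPa.
q_all(net) = 1820.8 / 3 = 606.93 kPa.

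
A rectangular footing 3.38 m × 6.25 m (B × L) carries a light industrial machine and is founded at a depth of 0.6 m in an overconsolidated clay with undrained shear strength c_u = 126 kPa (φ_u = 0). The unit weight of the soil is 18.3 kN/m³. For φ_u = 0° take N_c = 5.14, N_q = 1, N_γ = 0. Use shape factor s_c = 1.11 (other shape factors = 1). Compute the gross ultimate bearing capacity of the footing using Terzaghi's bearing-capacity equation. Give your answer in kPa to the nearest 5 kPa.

Overburden at base level: q = 18.3 × 0.6 = 10.98 kPa.
Cohesion term c·N_c·s_c = 126 × 5.14 × 1.11 = 718.88 kPa; surcharge term q·N_q = 10.98 × 1 = 10.98 kPa.
q_ult = 718.88 + 10.98 = 729.86 kPa.

q_ult ≈ 730 kPa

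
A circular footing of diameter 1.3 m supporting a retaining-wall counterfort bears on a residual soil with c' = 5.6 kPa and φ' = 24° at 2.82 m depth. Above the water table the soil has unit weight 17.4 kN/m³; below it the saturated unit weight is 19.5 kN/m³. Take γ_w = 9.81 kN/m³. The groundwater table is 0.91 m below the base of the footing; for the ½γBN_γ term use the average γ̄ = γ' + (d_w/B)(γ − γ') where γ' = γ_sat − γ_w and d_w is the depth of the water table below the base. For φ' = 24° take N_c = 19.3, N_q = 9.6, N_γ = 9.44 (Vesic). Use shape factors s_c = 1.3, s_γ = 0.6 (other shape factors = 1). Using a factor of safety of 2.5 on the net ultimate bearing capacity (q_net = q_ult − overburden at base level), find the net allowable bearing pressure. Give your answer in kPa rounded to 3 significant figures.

q_all(net) ≈ 247 kPa

q = γ·D_f = 17.4 × 2.82 = 49.068 kPa.
γ' = 9.69 kN/m³; averaging over the depth B below the base, γ̄ = γ' + (d_w/B)(γ − γ') = 15.087 kN/m³.
c·N_c·s_c = 5.6 × 19.3 × 1.3 = 140.5 kPa
q·N_q = 49.068 × 9.6 = 471.05 kPa
0.5·γ·B·N_γ·s_γ = 0.5 × 15.087 × 1.3 × 9.44 × 0.6 = 55.544 kPa
q_ult = 140.5 + 471.05 + 55.544 = 667.1 kPa.
q_net = 667.1 − 49.068 = 618.03 kPa.
q_all(net) = 618.03 / 2.5 = 247.21 kPa.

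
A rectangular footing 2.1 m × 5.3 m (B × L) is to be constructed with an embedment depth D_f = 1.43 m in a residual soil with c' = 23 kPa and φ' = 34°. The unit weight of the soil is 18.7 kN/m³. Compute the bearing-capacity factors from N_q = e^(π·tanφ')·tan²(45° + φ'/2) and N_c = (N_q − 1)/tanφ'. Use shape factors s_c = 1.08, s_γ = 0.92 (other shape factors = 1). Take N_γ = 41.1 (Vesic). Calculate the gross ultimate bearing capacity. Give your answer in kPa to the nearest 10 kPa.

q_ult ≈ 2580 kPa

tan34° = 0.6745, so N_q = e^(π×0.6745)·tan²(62°) = 8.323 × 3.537 = 29.44.
N_c = (29.44 − 1)/tan34° = 42.16.
q = γ·D_f = 18.7 × 1.43 = 26.741 kPa.
c·N_c·s_c = 23 × 42.164 × 1.08 = 1047.3 kPa
q·N_q = 26.741 × 29.44 = 787.25 kPa
0.5·γ·B·N_γ·s_γ = 0.5 × 18.7 × 2.1 × 41.1 × 0.92 = 742.44 kPa
q_ult = 1047.3 + 787.25 + 742.44 = 2577 kPa.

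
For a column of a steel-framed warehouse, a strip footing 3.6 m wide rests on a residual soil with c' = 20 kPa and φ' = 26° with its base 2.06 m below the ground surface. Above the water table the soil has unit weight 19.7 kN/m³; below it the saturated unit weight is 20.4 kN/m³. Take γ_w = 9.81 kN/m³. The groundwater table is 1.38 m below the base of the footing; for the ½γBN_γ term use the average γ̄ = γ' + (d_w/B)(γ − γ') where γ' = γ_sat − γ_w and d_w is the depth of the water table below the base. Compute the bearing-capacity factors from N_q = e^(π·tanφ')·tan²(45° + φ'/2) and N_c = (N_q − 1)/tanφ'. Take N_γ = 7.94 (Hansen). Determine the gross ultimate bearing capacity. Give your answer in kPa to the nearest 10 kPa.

q_ult ≈ 1130 kPa

tan26° = 0.4877, so N_q = e^(π×0.4877)·tan²(58°) = 4.629 × 2.561 = 11.85.
N_c = (11.85 − 1)/tan26° = 22.25.
Overburden at base level: q = 19.7 × 2.06 = 40.582 kPa.
The water table is 1.38 m below the base (< B = 3.6 m), so the ½γBN_γ term uses γ̄ = γ' + (d_w/B)(γ − γ') = 10.59 + (1.38/3.6)(19.7 − 10.59) = 14.082 kN/m³.
Cohesion term c·N_c = 20 × 22.254 = 445.09 kPa; surcharge term q·N_q = 40.582 × 11.854 = 481.07 kPa; self-weight term 0.5·γ·B·N_γ = 0.5 × 14.082 × 3.6 × 7.94 = 201.26 kPa.
q_ult = 445.09 + 481.07 + 201.26 = 1127.4 kPa.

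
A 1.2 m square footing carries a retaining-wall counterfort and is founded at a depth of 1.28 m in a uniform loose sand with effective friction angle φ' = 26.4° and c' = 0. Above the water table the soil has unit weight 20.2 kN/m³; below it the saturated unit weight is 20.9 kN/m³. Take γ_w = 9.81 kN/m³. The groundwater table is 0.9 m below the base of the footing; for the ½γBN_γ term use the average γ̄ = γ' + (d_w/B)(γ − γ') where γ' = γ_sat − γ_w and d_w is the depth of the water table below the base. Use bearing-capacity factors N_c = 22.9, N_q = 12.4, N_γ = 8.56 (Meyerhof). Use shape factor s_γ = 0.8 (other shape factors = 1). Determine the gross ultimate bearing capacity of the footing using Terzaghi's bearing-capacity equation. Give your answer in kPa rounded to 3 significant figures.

q_ult ≈ 394 kPa

Effective surcharge at the founding depth q = γ·D_f = 20.2 × 1.28 = 25.856 kPa.
With d_w = 0.9 m < B, γ̄ = 11.09 + (0.9/1.2) × (20.2 − 11.09) = 17.922 kN/m³.
q_ult = q·N_q + 0.5·γ·B·N_γ·s_γ
     = 25.856 × 12.4 + 0.5 × 17.922 × 1.2 × 8.56 × 0.8
     = 320.61 + 73.64 = 394.25 kPa.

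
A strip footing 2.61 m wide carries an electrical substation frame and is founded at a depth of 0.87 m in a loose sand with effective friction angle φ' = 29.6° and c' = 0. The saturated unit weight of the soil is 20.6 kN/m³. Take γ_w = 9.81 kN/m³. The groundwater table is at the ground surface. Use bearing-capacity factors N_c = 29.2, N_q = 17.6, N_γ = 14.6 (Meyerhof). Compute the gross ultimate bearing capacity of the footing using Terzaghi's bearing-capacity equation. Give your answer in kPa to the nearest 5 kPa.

q_ult ≈ 370 kPa

γ' = 20.6 − 9.81 = 10.79 kN/m³ (submerged throughout). q = 10.79 × 0.87 = 9.3873 kPa; the same γ' applies in the ½γBN_γ term.
q·N_q = 9.3873 × 17.6 = 165.22 kPa
0.5·γ·B·N_γ = 0.5 × 10.79 × 2.61 × 14.6 = 205.58 kPa
q_ult = 165.22 + 205.58 = 370.8 kPa.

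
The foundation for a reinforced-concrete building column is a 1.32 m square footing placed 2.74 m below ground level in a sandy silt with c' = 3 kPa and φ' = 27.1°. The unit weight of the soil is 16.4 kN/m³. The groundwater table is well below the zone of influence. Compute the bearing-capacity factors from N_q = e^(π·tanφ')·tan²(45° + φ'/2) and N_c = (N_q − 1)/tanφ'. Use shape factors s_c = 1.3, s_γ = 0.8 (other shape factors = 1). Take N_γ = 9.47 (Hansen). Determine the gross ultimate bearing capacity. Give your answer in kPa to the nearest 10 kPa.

q_ult ≈ 780 kPa

tan27.1° = 0.5117, so N_q = e^(π×0.5117)·tan²(58.55°) = 4.991 × 2.673 = 13.34.
N_c = (13.34 − 1)/tan27.1° = 24.12.
Overburden at base level: q = 16.4 × 2.74 = 44.936 kPa.
Cohesion term c·N_c·s_c = 3 × 24.12 × 1.3 = 94.069 kPa; surcharge term q·N_q = 44.936 × 13.343 = 599.58 kPa; self-weight term 0.5·γ·B·N_γ·s_γ = 0.5 × 16.4 × 1.32 × 9.47 × 0.8 = 82.003 kPa.
q_ult = 94.069 + 599.58 + 82.003 = 775.65 kPa.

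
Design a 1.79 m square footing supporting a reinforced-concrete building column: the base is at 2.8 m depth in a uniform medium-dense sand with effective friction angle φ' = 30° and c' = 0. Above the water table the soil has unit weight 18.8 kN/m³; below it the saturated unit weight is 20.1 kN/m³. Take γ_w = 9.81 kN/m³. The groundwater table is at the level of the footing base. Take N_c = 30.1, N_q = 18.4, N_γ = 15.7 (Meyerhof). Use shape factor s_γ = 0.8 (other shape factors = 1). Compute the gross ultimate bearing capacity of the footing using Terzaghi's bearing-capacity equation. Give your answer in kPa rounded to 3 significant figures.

q_ult ≈ 1080 kPa

Effective surcharge at the founding depth q = γ·D_f = 18.8 × 2.8 = 52.64 kPa.
The water table coincides with the base, so in the self-weight term γ → γ' = 10.29 kN/m³.
q_ult = q·N_q + 0.5·γ·B·N_γ·s_γ
     = 52.64 × 18.4 + 0.5 × 10.29 × 1.79 × 15.7 × 0.8
     = 968.58 + 115.67 = 1084.2 kPa.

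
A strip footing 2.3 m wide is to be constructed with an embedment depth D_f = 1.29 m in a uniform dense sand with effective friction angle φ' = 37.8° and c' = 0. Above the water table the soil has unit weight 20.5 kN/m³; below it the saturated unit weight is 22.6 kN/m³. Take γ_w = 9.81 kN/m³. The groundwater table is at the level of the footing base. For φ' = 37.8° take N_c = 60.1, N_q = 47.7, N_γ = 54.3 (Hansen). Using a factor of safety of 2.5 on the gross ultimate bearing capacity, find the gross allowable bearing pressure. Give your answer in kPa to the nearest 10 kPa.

q_all ≈ 820 kPa

Overburden at base level: q = 20.5 × 1.29 = 26.445 kPa.
Below the base the soil is submerged, so the ½γBN_γ term uses γ' = 22.6 − 9.81 = 12.79 kN/m³.
Surcharge term q·N_q = 26.445 × 47.7 = 1261.4 kPa; self-weight term 0.5·γ·B·N_γ = 0.5 × 12.79 × 2.3 × 54.3 = 798.67 kPa.
q_ult = 1261.4 + 798.67 = 2060.1 kPa.
q_all = 2060.1 / 2.5 = 824.04 kPa.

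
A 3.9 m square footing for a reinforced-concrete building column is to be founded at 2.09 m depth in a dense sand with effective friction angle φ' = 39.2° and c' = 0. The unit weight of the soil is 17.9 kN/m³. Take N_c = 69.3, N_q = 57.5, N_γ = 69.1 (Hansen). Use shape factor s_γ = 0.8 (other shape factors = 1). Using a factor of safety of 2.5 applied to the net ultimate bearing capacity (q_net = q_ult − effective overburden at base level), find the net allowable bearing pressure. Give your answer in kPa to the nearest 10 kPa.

q_all(net) ≈ 1620 kPa

q = γ·D_f = 17.9 × 2.09 = 37.411 kPa.
q·N_q = 37.411 × 57.5 = 2151.1 kPa
0.5·γ·B·N_γ·s_γ = 0.5 × 17.9 × 3.9 × 69.1 × 0.8 = 1929.5 kPa
q_ult = 2151.1 + 1929.5 = 4080.7 kPa.
Net ultimate: q_net = 4080.7 − 37.411 = 4043.3 kPa.
q_all(net) = 4043.3 / 2.5 = 1617.3 kPa.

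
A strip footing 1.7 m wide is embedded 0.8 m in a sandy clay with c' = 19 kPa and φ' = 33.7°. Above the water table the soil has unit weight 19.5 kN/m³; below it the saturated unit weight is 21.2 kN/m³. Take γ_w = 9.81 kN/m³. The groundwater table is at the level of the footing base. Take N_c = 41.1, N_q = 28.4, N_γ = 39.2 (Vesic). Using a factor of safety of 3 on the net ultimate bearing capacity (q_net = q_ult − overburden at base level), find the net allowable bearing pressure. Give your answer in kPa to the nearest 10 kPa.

q = γ·D_f = 19.5 × 0.8 = 15.6 kPa.
For the ½γBN_γ term take γ' = 21.2 − 9.81 = 11.39 kN/m³ (soil below base is submerged).
c·N_c = 19 × 41.1 = 780.9 kPa
q·N_q = 15.6 × 28.4 = 443.04 kPa
0.5·γ·B·N_γ = 0.5 × 11.39 × 1.7 × 39.2 = 379.51 kPa
q_ult = 780.9 + 443.04 + 379.51 = 1603.5 kPa.
q_net = 1603.5 − 15.6 = 1587.9 kPa.
q_all(net) = 1587.9 / 3 = 529.28 kPa.

q_all(net) ≈ 530 kPa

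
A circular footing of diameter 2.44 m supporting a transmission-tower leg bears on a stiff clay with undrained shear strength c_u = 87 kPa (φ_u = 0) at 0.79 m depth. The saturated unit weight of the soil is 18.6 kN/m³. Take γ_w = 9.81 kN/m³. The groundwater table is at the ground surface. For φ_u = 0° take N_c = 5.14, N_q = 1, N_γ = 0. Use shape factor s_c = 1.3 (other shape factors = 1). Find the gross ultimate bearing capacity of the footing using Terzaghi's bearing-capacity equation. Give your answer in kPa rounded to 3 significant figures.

With the water table at the surface the whole profile is submerged: γ' = 18.6 − 9.81 = 8.79 kN/m³, so q = γ'·D_f = 6.9441 kPa.
q_ult = c·N_c·s_c + q·N_q
     = 87 × 5.14 × 1.3 + 6.9441 × 1
     = 581.33 + 6.9441 = 588.28 kPa.

q_ult ≈ 588 kPa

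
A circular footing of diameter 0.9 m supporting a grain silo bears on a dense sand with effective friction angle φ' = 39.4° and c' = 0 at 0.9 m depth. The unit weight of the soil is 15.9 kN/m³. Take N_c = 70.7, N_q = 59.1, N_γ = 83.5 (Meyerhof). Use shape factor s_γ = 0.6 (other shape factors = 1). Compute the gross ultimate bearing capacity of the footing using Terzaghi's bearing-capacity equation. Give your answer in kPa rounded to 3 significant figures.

q_ult ≈ 1200 kPa

Overburden at base level: q = 15.9 × 0.9 = 14.31 kPa.
Surcharge term q·N_q = 14.31 × 59.1 = 845.72 kPa; self-weight term 0.5·γ·B·N_γ·s_γ = 0.5 × 15.9 × 0.9 × 83.5 × 0.6 = 358.47 kPa.
q_ult = 845.72 + 358.47 = 1204.2 kPa.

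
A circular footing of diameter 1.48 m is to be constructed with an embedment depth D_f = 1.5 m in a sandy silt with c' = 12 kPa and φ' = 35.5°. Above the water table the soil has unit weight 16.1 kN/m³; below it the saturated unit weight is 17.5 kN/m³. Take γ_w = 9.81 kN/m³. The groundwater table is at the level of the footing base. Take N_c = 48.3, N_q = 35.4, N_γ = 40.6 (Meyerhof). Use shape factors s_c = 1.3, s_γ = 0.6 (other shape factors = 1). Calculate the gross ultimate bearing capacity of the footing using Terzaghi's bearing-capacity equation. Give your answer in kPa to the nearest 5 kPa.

q_ult ≈ 1745 kPa

Overburden at base level: q = 16.1 × 1.5 = 24.15 kPa.
Below the base the soil is submerged, so the ½γBN_γ term uses γ' = 17.5 − 9.81 = 7.69 kN/m³.
Cohesion term c·N_c·s_c = 12 × 48.3 × 1.3 = 753.48 kPa; surcharge term q·N_q = 24.15 × 35.4 = 854.91 kPa; self-weight term 0.5·γ·B·N_γ·s_γ = 0.5 × 7.69 × 1.48 × 40.6 × 0.6 = 138.62 kPa.
q_ult = 753.48 + 854.91 + 138.62 = 1747 kPa.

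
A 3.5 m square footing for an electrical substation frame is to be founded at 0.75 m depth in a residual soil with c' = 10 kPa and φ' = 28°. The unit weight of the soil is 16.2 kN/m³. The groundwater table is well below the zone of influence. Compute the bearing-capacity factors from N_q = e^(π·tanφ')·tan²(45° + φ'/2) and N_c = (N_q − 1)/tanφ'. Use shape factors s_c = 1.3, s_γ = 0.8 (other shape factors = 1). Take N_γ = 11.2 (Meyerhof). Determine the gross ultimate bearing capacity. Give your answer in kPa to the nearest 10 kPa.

tan28° = 0.5317, so N_q = e^(π×0.5317)·tan²(59°) = 5.314 × 2.77 = 14.72.
N_c = (14.72 − 1)/tan28° = 25.8.
q = γ·D_f = 16.2 × 0.75 = 12.15 kPa.
c·N_c·s_c = 10 × 25.803 × 1.3 = 335.44 kPa
q·N_q = 12.15 × 14.72 = 178.85 kPa
0.5·γ·B·N_γ·s_γ = 0.5 × 16.2 × 3.5 × 11.2 × 0.8 = 254.02 kPa
q_ult = 335.44 + 178.85 + 254.02 = 768.31 kPa.

q_ult ≈ 770 kPa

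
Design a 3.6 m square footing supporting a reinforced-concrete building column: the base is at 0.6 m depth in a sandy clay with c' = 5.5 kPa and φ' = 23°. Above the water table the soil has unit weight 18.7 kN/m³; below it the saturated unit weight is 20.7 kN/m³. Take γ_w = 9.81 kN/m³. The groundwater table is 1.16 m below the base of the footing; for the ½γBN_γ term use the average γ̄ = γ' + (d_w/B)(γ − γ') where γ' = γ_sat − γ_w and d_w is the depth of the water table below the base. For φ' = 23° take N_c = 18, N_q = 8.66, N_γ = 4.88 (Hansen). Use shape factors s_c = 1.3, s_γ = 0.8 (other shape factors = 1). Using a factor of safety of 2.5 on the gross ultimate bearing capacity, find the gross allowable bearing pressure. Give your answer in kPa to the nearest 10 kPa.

q_all ≈ 130 kPa

q = γ·D_f = 18.7 × 0.6 = 11.22 kPa.
γ' = 10.89 kN/m³; averaging over the depth B below the base, γ̄ = γ' + (d_w/B)(γ − γ') = 13.407 kN/m³.
c·N_c·s_c = 5.5 × 18 × 1.3 = 128.7 kPa
q·N_q = 11.22 × 8.66 = 97.165 kPa
0.5·γ·B·N_γ·s_γ = 0.5 × 13.407 × 3.6 × 4.88 × 0.8 = 94.211 kPa
q_ult = 128.7 + 97.165 + 94.211 = 320.08 kPa.
q_all = 320.08 / 2.5 = 128.03 kPa.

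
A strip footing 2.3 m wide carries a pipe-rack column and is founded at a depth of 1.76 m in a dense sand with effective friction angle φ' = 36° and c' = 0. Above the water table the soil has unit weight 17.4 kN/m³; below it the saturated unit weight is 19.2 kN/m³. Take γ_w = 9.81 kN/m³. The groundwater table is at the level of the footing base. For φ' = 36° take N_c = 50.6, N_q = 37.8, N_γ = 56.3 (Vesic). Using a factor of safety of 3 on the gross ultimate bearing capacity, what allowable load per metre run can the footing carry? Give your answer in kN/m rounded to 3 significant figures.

Overburden at base level: q = 17.4 × 1.76 = 30.624 kPa.
Below the base the soil is submerged, so the ½γBN_γ term uses γ' = 19.2 − 9.81 = 9.39 kN/m³.
Surcharge term q·N_q = 30.624 × 37.8 = 1157.6 kPa; self-weight term 0.5·γ·B·N_γ = 0.5 × 9.39 × 2.3 × 56.3 = 607.96 kPa.
q_ult = 1157.6 + 607.96 = 1765.5 kPa.
Gross allowable pressure q_all = 1765.5 / 3 = 588.51 kPa.
Allowable wall load = q_all × B = 588.51 × 2.3 = 1353.6 kN per metre run.

≈ 1350 kN/m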